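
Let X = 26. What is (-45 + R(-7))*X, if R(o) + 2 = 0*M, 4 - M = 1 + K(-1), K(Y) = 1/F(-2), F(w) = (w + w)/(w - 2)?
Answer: -1222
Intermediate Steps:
F(w) = 2*w/(-2 + w) (F(w) = (2*w)/(-2 + w) = 2*w/(-2 + w))
K(Y) = 1 (K(Y) = 1/(2*(-2)/(-2 - 2)) = 1/(2*(-2)/(-4)) = 1/(2*(-2)*(-¼)) = 1/1 = 1)
M = 2 (M = 4 - (1 + 1) = 4 - 1*2 = 4 - 2 = 2)
R(o) = -2 (R(o) = -2 + 0*2 = -2 + 0 = -2)
(-45 + R(-7))*X = (-45 - 2)*26 = -47*26 = -1222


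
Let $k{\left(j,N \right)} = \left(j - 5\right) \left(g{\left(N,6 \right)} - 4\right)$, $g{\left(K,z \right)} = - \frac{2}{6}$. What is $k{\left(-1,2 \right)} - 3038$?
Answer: $-3012$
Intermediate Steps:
$g{\left(K,z \right)} = - \frac{1}{3}$ ($g{\left(K,z \right)} = \left(-2\right) \frac{1}{6} = - \frac{1}{3}$)
$k{\left(j,N \right)} = \frac{65}{3} - \frac{13 j}{3}$ ($k{\left(j,N \right)} = \left(j - 5\right) \left(- \frac{1}{3} - 4\right) = \left(-5 + j\right) \left(- \frac{13}{3}\right) = \frac{65}{3} - \frac{13 j}{3}$)
$k{\left(-1,2 \right)} - 3038 = \left(\frac{65}{3} - - \frac{13}{3}\right) - 3038 = \left(\frac{65}{3} + \frac{13}{3}\right) - 3038 = 26 - 3038 = -3012$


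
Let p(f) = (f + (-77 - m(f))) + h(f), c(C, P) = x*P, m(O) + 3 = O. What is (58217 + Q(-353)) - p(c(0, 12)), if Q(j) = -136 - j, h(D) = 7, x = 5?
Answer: 58501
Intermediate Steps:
m(O) = -3 + O
c(C, P) = 5*P
p(f) = -67 (p(f) = (f + (-77 - (-3 + f))) + 7 = (f + (-77 + (3 - f))) + 7 = (f + (-74 - f)) + 7 = -74 + 7 = -67)
(58217 + Q(-353)) - p(c(0, 12)) = (58217 + (-136 - 1*(-353))) - 1*(-67) = (58217 + (-136 + 353)) + 67 = (58217 + 217) + 67 = 58434 + 67 = 58501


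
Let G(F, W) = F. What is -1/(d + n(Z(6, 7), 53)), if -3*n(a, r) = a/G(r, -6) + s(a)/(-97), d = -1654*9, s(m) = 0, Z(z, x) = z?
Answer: 53/788960 ≈ 6.7177e-5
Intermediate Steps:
d = -14886
n(a, r) = -a/(3*r) (n(a, r) = -(a/r + 0/(-97))/3 = -(a/r + 0*(-1/97))/3 = -(a/r + 0)/3 = -a/(3*r))
-1/(d + n(Z(6, 7), 53)) = -1/(-14886 - ⅓*6/53) = -1/(-14886 - ⅓*6*1/53) = -1/(-14886 - 2/53) = -1/(-788960/53) = -1*(-53/788960) = 53/788960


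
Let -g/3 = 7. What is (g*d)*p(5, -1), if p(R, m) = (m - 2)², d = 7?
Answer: -1323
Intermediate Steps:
g = -21 (g = -3*7 = -21)
p(R, m) = (-2 + m)²
(g*d)*p(5, -1) = (-21*7)*(-2 - 1)² = -147*(-3)² = -147*9 = -1323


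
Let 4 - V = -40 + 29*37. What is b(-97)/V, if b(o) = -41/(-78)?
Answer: -41/80262 ≈ -0.00051083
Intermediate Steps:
V = -1029 (V = 4 - (-40 + 29*37) = 4 - (-40 + 1073) = 4 - 1*1033 = 4 - 1033 = -1029)
b(o) = 41/78 (b(o) = -41*(-1/78) = 41/78)
b(-97)/V = (41/78)/(-1029) = (41/78)*(-1/1029) = -41/80262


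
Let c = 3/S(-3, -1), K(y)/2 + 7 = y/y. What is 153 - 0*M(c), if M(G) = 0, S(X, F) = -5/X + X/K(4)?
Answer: 153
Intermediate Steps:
K(y) = -12 (K(y) = -14 + 2*(y/y) = -14 + 2*1 = -14 + 2 = -12)
S(X, F) = -5/X - X/12 (S(X, F) = -5/X + X/(-12) = -5/X + X*(-1/12) = -5/X - X/12)
c = 36/23 (c = 3/(-5/(-3) - 1/12*(-3)) = 3/(-5*(-1/3) + 1/4) = 3/(5/3 + 1/4) = 3/(23/12) = 3*(12/23) = 36/23 ≈ 1.5652)
153 - 0*M(c) = 153 - 0*0 = 153 - 63*0 = 153 + 0 = 153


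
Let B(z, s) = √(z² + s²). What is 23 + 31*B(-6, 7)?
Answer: 23 + 31*√85 ≈ 308.81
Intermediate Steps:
B(z, s) = √(s² + z²)
23 + 31*B(-6, 7) = 23 + 31*√(7² + (-6)²) = 23 + 31*√(49 + 36) = 23 + 31*√85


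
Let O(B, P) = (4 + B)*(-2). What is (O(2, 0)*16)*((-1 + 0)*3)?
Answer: 576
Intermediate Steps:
O(B, P) = -8 - 2*B
(O(2, 0)*16)*((-1 + 0)*3) = ((-8 - 2*2)*16)*((-1 + 0)*3) = ((-8 - 4)*16)*(-1*3) = -12*16*(-3) = -192*(-3) = 576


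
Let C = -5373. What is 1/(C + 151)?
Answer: -1/5222 ≈ -0.00019150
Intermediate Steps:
1/(C + 151) = 1/(-5373 + 151) = 1/(-5222) = -1/5222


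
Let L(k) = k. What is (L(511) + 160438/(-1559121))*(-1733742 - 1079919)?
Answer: -747074258439591/519707 ≈ -1.4375e+9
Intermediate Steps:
(L(511) + 160438/(-1559121))*(-1733742 - 1079919) = (511 + 160438/(-1559121))*(-1733742 - 1079919) = (511 + 160438*(-1/1559121))*(-2813661) = (511 - 160438/1559121)*(-2813661) = (796550393/1559121)*(-2813661) = -747074258439591/519707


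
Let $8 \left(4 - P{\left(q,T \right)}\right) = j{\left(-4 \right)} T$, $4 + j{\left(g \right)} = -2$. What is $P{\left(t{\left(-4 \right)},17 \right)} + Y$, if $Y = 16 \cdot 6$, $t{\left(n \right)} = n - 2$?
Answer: $\frac{451}{4} \approx 112.75$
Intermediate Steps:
$j{\left(g \right)} = -6$ ($j{\left(g \right)} = -4 - 2 = -6$)
$t{\left(n \right)} = -2 + n$ ($t{\left(n \right)} = n - 2 = -2 + n$)
$P{\left(q,T \right)} = 4 + \frac{3 T}{4}$ ($P{\left(q,T \right)} = 4 - \frac{\left(-6\right) T}{8} = 4 + \frac{3 T}{4}$)
$Y = 96$
$P{\left(t{\left(-4 \right)},17 \right)} + Y = \left(4 + \frac{3}{4} \cdot 17\right) + 96 = \left(4 + \frac{51}{4}\right) + 96 = \frac{67}{4} + 96 = \frac{451}{4}$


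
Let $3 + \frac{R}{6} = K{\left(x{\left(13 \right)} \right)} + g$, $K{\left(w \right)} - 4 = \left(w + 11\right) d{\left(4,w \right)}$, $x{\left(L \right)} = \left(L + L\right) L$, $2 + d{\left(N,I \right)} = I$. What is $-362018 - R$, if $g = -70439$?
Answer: $-642974$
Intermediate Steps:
$d{\left(N,I \right)} = -2 + I$
$x{\left(L \right)} = 2 L^{2}$ ($x{\left(L \right)} = 2 L L = 2 L^{2}$)
$K{\left(w \right)} = 4 + \left(-2 + w\right) \left(11 + w\right)$ ($K{\left(w \right)} = 4 + \left(w + 11\right) \left(-2 + w\right) = 4 + \left(11 + w\right) \left(-2 + w\right) = 4 + \left(-2 + w\right) \left(11 + w\right)$)
$R = 280956$ ($R = -18 + 6 \left(\left(-18 + \left(2 \cdot 13^{2}\right)^{2} + 9 \cdot 2 \cdot 13^{2}\right) - 70439\right) = -18 + 6 \left(\left(-18 + \left(2 \cdot 169\right)^{2} + 9 \cdot 2 \cdot 169\right) - 70439\right) = -18 + 6 \left(\left(-18 + 338^{2} + 9 \cdot 338\right) - 70439\right) = -18 + 6 \left(\left(-18 + 114244 + 3042\right) - 70439\right) = -18 + 6 \left(117268 - 70439\right) = -18 + 6 \cdot 46829 = -18 + 280974 = 280956$)
$-362018 - R = -362018 - 280956 = -642974$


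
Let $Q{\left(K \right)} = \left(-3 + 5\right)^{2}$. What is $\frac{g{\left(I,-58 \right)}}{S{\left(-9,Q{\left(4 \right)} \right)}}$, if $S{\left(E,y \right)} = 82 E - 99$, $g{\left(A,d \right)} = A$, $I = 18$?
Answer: $- \frac{2}{93} \approx -0.021505$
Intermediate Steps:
$Q{\left(K \right)} = 4$ ($Q{\left(K \right)} = 2^{2} = 4$)
$S{\left(E,y \right)} = -99 + 82 E$
$\frac{g{\left(I,-58 \right)}}{S{\left(-9,Q{\left(4 \right)} \right)}} = \frac{18}{-99 + 82 \left(-9\right)} = \frac{18}{-99 - 738} = \frac{18}{-837} = 18 \left(- \frac{1}{837}\right) = - \frac{2}{93}$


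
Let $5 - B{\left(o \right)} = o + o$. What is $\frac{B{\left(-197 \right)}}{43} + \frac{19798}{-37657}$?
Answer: $\frac{14173829}{1619251} \approx 8.7533$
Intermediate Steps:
$B{\left(o \right)} = 5 - 2 o$ ($B{\left(o \right)} = 5 - \left(o + o\right) = 5 - 2 o$)
$\frac{B{\left(-197 \right)}}{43} + \frac{19798}{-37657} = \frac{5 - -394}{43} + \frac{19798}{-37657} = \left(5 + 394\right) \frac{1}{43} + 19798 \left(- \frac{1}{37657}\right) = 399 \cdot \frac{1}{43} - \frac{19798}{37657} = \frac{399}{43} - \frac{19798}{37657} = \frac{14173829}{1619251}$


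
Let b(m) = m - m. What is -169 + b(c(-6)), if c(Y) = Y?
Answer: -169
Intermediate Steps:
b(m) = 0
-169 + b(c(-6)) = -169 + 0 = -169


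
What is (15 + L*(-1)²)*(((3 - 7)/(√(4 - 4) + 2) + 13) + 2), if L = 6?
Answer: 273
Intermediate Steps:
(15 + L*(-1)²)*(((3 - 7)/(√(4 - 4) + 2) + 13) + 2) = (15 + 6*(-1)²)*(((3 - 7)/(√(4 - 4) + 2) + 13) + 2) = (15 + 6*1)*((-4/(√0 + 2) + 13) + 2) = (15 + 6)*((-4/(0 + 2) + 13) + 2) = 21*((-4/2 + 13) + 2) = 21*((-4*½ + 13) + 2) = 21*((-2 + 13) + 2) = 21*(11 + 2) = 21*13 = 273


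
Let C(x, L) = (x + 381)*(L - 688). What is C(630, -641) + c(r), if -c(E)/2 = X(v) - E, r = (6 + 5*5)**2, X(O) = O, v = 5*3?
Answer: -1341727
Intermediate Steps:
v = 15
C(x, L) = (-688 + L)*(381 + x) (C(x, L) = (381 + x)*(-688 + L) = (-688 + L)*(381 + x))
r = 961 (r = (6 + 25)**2 = 31**2 = 961)
c(E) = -30 + 2*E (c(E) = -2*(15 - E) = -30 + 2*E)
C(630, -641) + c(r) = (-262128 - 688*630 + 381*(-641) - 641*630) + (-30 + 2*961) = (-262128 - 433440 - 244221 - 403830) + (-30 + 1922) = -1343619 + 1892 = -1341727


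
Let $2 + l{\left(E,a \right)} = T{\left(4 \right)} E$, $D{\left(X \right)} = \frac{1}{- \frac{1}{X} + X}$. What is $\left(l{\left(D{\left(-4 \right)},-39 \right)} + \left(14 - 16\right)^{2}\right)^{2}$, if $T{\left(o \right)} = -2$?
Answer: $\frac{1444}{225} \approx 6.4178$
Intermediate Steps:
$D{\left(X \right)} = \frac{1}{X - \frac{1}{X}}$
$l{\left(E,a \right)} = -2 - 2 E$
$\left(l{\left(D{\left(-4 \right)},-39 \right)} + \left(14 - 16\right)^{2}\right)^{2} = \left(\left(-2 - 2 \left(- \frac{4}{-1 + \left(-4\right)^{2}}\right)\right) + \left(14 - 16\right)^{2}\right)^{2} = \left(\left(-2 - 2 \left(- \frac{4}{-1 + 16}\right)\right) + \left(-2\right)^{2}\right)^{2} = \left(\left(-2 - 2 \left(- \frac{4}{15}\right)\right) + 4\right)^{2} = \left(\left(-2 - 2 \left(\left(-4\right) \frac{1}{15}\right)\right) + 4\right)^{2} = \left(\left(-2 - - \frac{8}{15}\right) + 4\right)^{2} = \left(\left(-2 + \frac{8}{15}\right) + 4\right)^{2} = \left(- \frac{22}{15} + 4\right)^{2} = \left(\frac{38}{15}\right)^{2} = \frac{1444}{225}$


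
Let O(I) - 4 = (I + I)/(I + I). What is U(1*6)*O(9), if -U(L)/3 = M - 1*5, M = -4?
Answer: 135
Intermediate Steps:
O(I) = 5 (O(I) = 4 + (I + I)/(I + I) = 4 + (2*I)/((2*I)) = 4 + (2*I)*(1/(2*I)) = 4 + 1 = 5)
U(L) = 27 (U(L) = -3*(-4 - 1*5) = -3*(-4 - 5) = -3*(-9) = 27)
U(1*6)*O(9) = 27*5 = 135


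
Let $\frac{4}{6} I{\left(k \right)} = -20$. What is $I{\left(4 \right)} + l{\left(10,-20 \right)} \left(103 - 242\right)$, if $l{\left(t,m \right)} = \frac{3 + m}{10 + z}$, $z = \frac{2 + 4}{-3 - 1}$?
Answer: $248$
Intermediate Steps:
$z = - \frac{3}{2}$ ($z = \frac{6}{-4} = 6 \left(- \frac{1}{4}\right) = - \frac{3}{2} \approx -1.5$)
$I{\left(k \right)} = -30$ ($I{\left(k \right)} = \frac{3}{2} \left(-20\right) = -30$)
$l{\left(t,m \right)} = \frac{6}{17} + \frac{2 m}{17}$ ($l{\left(t,m \right)} = \frac{3 + m}{10 - \frac{3}{2}} = \frac{3 + m}{\frac{17}{2}} = \left(3 + m\right) \frac{2}{17} = \frac{6}{17} + \frac{2 m}{17}$)
$I{\left(4 \right)} + l{\left(10,-20 \right)} \left(103 - 242\right) = -30 + \left(\frac{6}{17} + \frac{2}{17} \left(-20\right)\right) \left(103 - 242\right) = -30 + \left(\frac{6}{17} - \frac{40}{17}\right) \left(103 - 242\right) = -30 - -278 = -30 + 278 = 248$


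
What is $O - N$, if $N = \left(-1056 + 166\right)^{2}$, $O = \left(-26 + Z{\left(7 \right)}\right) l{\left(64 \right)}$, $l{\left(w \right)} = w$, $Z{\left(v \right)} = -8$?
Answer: $-794276$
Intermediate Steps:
$O = -2176$ ($O = \left(-26 - 8\right) 64 = \left(-34\right) 64 = -2176$)
$N = 792100$ ($N = \left(-890\right)^{2} = 792100$)
$O - N = -2176 - 792100 = -794276$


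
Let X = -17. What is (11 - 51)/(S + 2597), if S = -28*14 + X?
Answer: -10/547 ≈ -0.018282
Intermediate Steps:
S = -409 (S = -28*14 - 17 = -392 - 17 = -409)
(11 - 51)/(S + 2597) = (11 - 51)/(-409 + 2597) = -40/2188 = -40*1/2188 = -10/547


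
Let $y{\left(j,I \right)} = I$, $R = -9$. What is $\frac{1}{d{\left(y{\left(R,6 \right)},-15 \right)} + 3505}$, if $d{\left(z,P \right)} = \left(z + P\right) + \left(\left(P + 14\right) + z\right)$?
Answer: $\frac{1}{3501} \approx 0.00028563$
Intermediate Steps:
$d{\left(z,P \right)} = 14 + 2 P + 2 z$ ($d{\left(z,P \right)} = \left(P + z\right) + \left(\left(14 + P\right) + z\right) = \left(P + z\right) + \left(14 + P + z\right) = 14 + 2 P + 2 z$)
$\frac{1}{d{\left(y{\left(R,6 \right)},-15 \right)} + 3505} = \frac{1}{\left(14 + 2 \left(-15\right) + 2 \cdot 6\right) + 3505} = \frac{1}{\left(14 - 30 + 12\right) + 3505} = \frac{1}{-4 + 3505} = \frac{1}{3501}$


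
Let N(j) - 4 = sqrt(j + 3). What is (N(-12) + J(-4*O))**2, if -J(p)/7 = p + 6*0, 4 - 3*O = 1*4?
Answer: 7 + 24*I ≈ 7.0 + 24.0*I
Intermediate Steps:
N(j) = 4 + sqrt(3 + j) (N(j) = 4 + sqrt(j + 3) = 4 + sqrt(3 + j))
O = 0 (O = 4/3 - 4/3 = 0)
J(p) = -7*p (J(p) = -7*(p + 6*0) = -7*(p + 0) = -7*p)
(N(-12) + J(-4*O))**2 = ((4 + sqrt(3 - 12)) - (-28)*0)**2 = ((4 + sqrt(-9)) - 7*0)**2 = ((4 + 3*I) + 0)**2 = (4 + 3*I)**2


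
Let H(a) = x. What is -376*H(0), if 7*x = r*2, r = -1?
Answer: 752/7 ≈ 107.43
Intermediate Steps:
x = -2/7 (x = (-1*2)/7 = (⅐)*(-2) = -2/7 ≈ -0.28571)
H(a) = -2/7
-376*H(0) = -376*(-2/7) = 752/7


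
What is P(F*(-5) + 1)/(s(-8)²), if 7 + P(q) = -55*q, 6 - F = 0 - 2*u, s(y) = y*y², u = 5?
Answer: 2169/131072 ≈ 0.016548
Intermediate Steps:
s(y) = y³
F = 16 (F = 6 - (0 - 2*5) = 6 - (0 - 10) = 6 - 1*(-10) = 6 + 10 = 16)
P(q) = -7 - 55*q
P(F*(-5) + 1)/(s(-8)²) = (-7 - 55*(16*(-5) + 1))/(((-8)³)²) = (-7 - 55*(-80 + 1))/((-512)²) = (-7 - 55*(-79))/262144 = (-7 + 4345)*(1/262144) = 4338*(1/262144) = 2169/131072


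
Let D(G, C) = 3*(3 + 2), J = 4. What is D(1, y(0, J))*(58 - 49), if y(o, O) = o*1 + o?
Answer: 135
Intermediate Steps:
y(o, O) = 2*o (y(o, O) = o + o = 2*o)
D(G, C) = 15 (D(G, C) = 3*5 = 15)
D(1, y(0, J))*(58 - 49) = 15*(58 - 49) = 15*9 = 135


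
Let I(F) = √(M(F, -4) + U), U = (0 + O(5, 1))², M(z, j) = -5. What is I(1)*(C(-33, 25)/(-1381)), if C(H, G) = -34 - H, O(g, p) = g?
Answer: 2*√5/1381 ≈ 0.0032383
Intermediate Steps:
U = 25 (U = (0 + 5)² = 5² = 25)
I(F) = 2*√5 (I(F) = √(-5 + 25) = √20 = 2*√5)
I(1)*(C(-33, 25)/(-1381)) = (2*√5)*((-34 - 1*(-33))/(-1381)) = (2*√5)*((-34 + 33)*(-1/1381)) = (2*√5)*(-1*(-1/1381)) = (2*√5)*(1/1381) = 2*√5/1381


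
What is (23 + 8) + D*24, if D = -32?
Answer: -737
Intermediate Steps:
(23 + 8) + D*24 = (23 + 8) - 32*24 = 31 - 768 = -737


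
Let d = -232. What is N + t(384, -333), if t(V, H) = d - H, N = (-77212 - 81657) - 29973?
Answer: -188741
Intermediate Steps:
N = -188842 (N = -158869 - 29973 = -188842)
t(V, H) = -232 - H
N + t(384, -333) = -188842 + (-232 - 1*(-333)) = -188842 + (-232 + 333) = -188842 + 101 = -188741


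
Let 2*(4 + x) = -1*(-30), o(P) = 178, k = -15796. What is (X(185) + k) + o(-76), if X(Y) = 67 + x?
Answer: -15540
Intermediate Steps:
x = 11 (x = -4 + (-1*(-30))/2 = -4 + (1/2)*30 = -4 + 15 = 11)
X(Y) = 78 (X(Y) = 67 + 11 = 78)
(X(185) + k) + o(-76) = (78 - 15796) + 178 = -15718 + 178 = -15540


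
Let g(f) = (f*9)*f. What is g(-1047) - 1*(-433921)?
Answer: 10299802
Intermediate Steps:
g(f) = 9*f² (g(f) = (9*f)*f = 9*f²)
g(-1047) - 1*(-433921) = 9*(-1047)² - 1*(-433921) = 9*1096209 + 433921 = 9865881 + 433921 = 10299802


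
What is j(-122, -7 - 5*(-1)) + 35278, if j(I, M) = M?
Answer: 35276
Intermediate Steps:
j(-122, -7 - 5*(-1)) + 35278 = (-7 - 5*(-1)) + 35278 = (-7 + 5) + 35278 = -2 + 35278 = 35276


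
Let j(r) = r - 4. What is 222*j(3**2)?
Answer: 1110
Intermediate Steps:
j(r) = -4 + r
222*j(3**2) = 222*(-4 + 3**2) = 222*(-4 + 9) = 222*5 = 1110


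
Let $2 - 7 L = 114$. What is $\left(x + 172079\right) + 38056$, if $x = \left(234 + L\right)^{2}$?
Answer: $257659$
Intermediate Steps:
$L = -16$ ($L = \frac{2}{7} - \frac{114}{7} = -16$)
$x = 47524$ ($x = \left(234 - 16\right)^{2} = 218^{2} = 47524$)
$\left(x + 172079\right) + 38056 = \left(47524 + 172079\right) + 38056 = 219603 + 38056 = 257659$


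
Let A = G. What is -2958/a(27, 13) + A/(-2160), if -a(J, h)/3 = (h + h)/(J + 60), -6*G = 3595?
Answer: 111182819/33696 ≈ 3299.6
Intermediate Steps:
G = -3595/6 (G = -⅙*3595 = -3595/6 ≈ -599.17)
A = -3595/6 ≈ -599.17
a(J, h) = -6*h/(60 + J) (a(J, h) = -3*(h + h)/(J + 60) = -3*2*h/(60 + J) = -6*h/(60 + J))
-2958/a(27, 13) + A/(-2160) = -2958/((-6*13/(60 + 27))) - 3595/6/(-2160) = -2958/((-6*13/87)) - 3595/6*(-1/2160) = -2958/((-6*13*1/87)) + 719/2592 = -2958/(-26/29) + 719/2592 = -2958*(-29/26) + 719/2592 = 42891/13 + 719/2592 = 111182819/33696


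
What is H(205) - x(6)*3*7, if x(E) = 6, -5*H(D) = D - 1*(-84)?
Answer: -919/5 ≈ -183.80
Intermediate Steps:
H(D) = -84/5 - D/5 (H(D) = -(D - 1*(-84))/5 = -(D + 84)/5 = -(84 + D)/5 = -84/5 - D/5)
H(205) - x(6)*3*7 = (-84/5 - ⅕*205) - 6*3*7 = (-84/5 - 41) - 18*7 = -289/5 - 1*126 = -289/5 - 126 = -919/5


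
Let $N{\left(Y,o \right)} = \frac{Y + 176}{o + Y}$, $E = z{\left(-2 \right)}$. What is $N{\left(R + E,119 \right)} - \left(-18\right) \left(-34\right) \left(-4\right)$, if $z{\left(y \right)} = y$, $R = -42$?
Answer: $\frac{61244}{25} \approx 2449.8$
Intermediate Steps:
$E = -2$
$N{\left(Y,o \right)} = \frac{176 + Y}{Y + o}$
$N{\left(R + E,119 \right)} - \left(-18\right) \left(-34\right) \left(-4\right) = \frac{176 - 44}{\left(-42 - 2\right) + 119} - \left(-18\right) \left(-34\right) \left(-4\right) = \frac{176 - 44}{-44 + 119} - 612 \left(-4\right) = \frac{1}{75} \cdot 132 - -2448 = \frac{1}{75} \cdot 132 + 2448 = \frac{44}{25} + 2448 = \frac{61244}{25}$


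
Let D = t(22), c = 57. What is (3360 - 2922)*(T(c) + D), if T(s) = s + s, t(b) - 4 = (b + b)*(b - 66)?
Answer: -796284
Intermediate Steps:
t(b) = 4 + 2*b*(-66 + b) (t(b) = 4 + (b + b)*(b - 66) = 4 + (2*b)*(-66 + b) = 4 + 2*b*(-66 + b))
D = -1932 (D = 4 - 132*22 + 2*22² = 4 - 2904 + 2*484 = 4 - 2904 + 968 = -1932)
T(s) = 2*s
(3360 - 2922)*(T(c) + D) = (3360 - 2922)*(2*57 - 1932) = 438*(114 - 1932) = 438*(-1818) = -796284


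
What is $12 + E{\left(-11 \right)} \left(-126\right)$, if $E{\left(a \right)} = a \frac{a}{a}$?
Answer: $1398$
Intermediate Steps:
$E{\left(a \right)} = a$ ($E{\left(a \right)} = a 1 = a$)
$12 + E{\left(-11 \right)} \left(-126\right) = 12 - -1386 = 12 + 1386 = 1398$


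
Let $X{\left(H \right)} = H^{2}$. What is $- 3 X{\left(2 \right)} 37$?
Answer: $-444$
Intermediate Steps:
$- 3 X{\left(2 \right)} 37 = - 3 \cdot 2^{2} \cdot 37 = \left(-3\right) 4 \cdot 37 = \left(-12\right) 37 = -444$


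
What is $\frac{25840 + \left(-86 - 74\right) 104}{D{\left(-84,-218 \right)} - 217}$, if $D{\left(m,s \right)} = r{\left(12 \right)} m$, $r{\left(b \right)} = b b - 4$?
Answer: $- \frac{9200}{11977} \approx -0.76814$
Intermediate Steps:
$r{\left(b \right)} = -4 + b^{2}$ ($r{\left(b \right)} = b^{2} - 4 = -4 + b^{2}$)
$D{\left(m,s \right)} = 140 m$ ($D{\left(m,s \right)} = \left(-4 + 12^{2}\right) m = \left(-4 + 144\right) m = 140 m$)
$\frac{25840 + \left(-86 - 74\right) 104}{D{\left(-84,-218 \right)} - 217} = \frac{25840 + \left(-86 - 74\right) 104}{140 \left(-84\right) - 217} = \frac{25840 - 16640}{-11760 - 217} = \frac{25840 - 16640}{-11977} = 9200 \left(- \frac{1}{11977}\right) = - \frac{9200}{11977}$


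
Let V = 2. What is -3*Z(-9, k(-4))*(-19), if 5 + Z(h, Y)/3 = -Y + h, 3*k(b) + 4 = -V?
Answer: -2052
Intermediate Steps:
k(b) = -2 (k(b) = -4/3 + (-1*2)/3 = -4/3 + (1/3)*(-2) = -4/3 - 2/3 = -2)
Z(h, Y) = -15 - 3*Y + 3*h (Z(h, Y) = -15 + 3*(-Y + h) = -15 + 3*(h - Y) = -15 + (-3*Y + 3*h) = -15 - 3*Y + 3*h)
-3*Z(-9, k(-4))*(-19) = -3*(-15 - 3*(-2) + 3*(-9))*(-19) = -3*(-15 + 6 - 27)*(-19) = -3*(-36)*(-19) = 108*(-19) = -2052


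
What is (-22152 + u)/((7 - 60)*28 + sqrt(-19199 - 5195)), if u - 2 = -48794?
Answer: 52640448/1113325 + 35472*I*sqrt(24394)/1113325 ≈ 47.282 + 4.9763*I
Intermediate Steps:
u = -48792 (u = 2 - 48794 = -48792)
(-22152 + u)/((7 - 60)*28 + sqrt(-19199 - 5195)) = (-22152 - 48792)/((7 - 60)*28 + sqrt(-19199 - 5195)) = -70944/(-53*28 + sqrt(-24394)) = -70944/(-1484 + I*sqrt(24394))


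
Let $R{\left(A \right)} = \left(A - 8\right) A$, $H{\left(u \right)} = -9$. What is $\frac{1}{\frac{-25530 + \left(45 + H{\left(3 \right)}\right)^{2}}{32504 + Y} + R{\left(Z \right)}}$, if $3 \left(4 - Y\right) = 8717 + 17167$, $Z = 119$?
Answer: $\frac{3980}{52567781} \approx 7.5712 \cdot 10^{-5}$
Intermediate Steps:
$R{\left(A \right)} = A \left(-8 + A\right)$ ($R{\left(A \right)} = \left(-8 + A\right) A = A \left(-8 + A\right)$)
$Y = -8624$ ($Y = 4 - \frac{8717 + 17167}{3} = 4 - 8628 = -8624$)
$\frac{1}{\frac{-25530 + \left(45 + H{\left(3 \right)}\right)^{2}}{32504 + Y} + R{\left(Z \right)}} = \frac{1}{\frac{-25530 + \left(45 - 9\right)^{2}}{32504 - 8624} + 119 \left(-8 + 119\right)} = \frac{1}{\frac{-25530 + 36^{2}}{23880} + 119 \cdot 111} = \frac{1}{\left(-25530 + 1296\right) \frac{1}{23880} + 13209} = \frac{1}{\left(-24234\right) \frac{1}{23880} + 13209} = \frac{1}{- \frac{4039}{3980} + 13209} = \frac{1}{\frac{52567781}{3980}} = \frac{3980}{52567781}$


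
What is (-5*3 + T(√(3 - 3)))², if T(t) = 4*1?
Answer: 121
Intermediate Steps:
T(t) = 4
(-5*3 + T(√(3 - 3)))² = (-5*3 + 4)² = (-15 + 4)² = (-11)² = 121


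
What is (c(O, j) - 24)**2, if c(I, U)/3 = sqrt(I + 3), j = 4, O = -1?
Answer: 594 - 144*sqrt(2) ≈ 390.35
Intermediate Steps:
c(I, U) = 3*sqrt(3 + I) (c(I, U) = 3*sqrt(I + 3) = 3*sqrt(3 + I))
(c(O, j) - 24)**2 = (3*sqrt(3 - 1) - 24)**2 = (3*sqrt(2) - 24)**2 = (-24 + 3*sqrt(2))**2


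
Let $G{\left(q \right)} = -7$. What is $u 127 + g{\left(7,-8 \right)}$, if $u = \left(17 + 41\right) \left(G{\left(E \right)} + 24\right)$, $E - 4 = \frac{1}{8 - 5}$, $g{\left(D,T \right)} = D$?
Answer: $125229$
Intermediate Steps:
$E = \frac{13}{3}$ ($E = 4 + \frac{1}{8 - 5} = 4 + \frac{1}{3} = \frac{13}{3} \approx 4.3333$)
$u = 986$ ($u = \left(17 + 41\right) \left(-7 + 24\right) = 58 \cdot 17 = 986$)
$u 127 + g{\left(7,-8 \right)} = 986 \cdot 127 + 7 = 125222 + 7 = 125229$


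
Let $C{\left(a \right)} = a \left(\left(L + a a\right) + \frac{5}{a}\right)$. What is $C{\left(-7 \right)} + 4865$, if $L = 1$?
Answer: $4520$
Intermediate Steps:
$C{\left(a \right)} = a \left(1 + a^{2} + \frac{5}{a}\right)$ ($C{\left(a \right)} = a \left(\left(1 + a a\right) + \frac{5}{a}\right) = a \left(\left(1 + a^{2}\right) + \frac{5}{a}\right) = a \left(1 + a^{2} + \frac{5}{a}\right)$)
$C{\left(-7 \right)} + 4865 = \left(5 - 7 + \left(-7\right)^{3}\right) + 4865 = \left(5 - 7 - 343\right) + 4865 = -345 + 4865 = 4520$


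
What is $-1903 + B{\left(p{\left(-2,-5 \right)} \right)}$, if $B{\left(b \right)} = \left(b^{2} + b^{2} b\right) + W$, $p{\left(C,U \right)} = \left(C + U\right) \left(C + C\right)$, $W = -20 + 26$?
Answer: $20839$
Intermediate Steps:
$W = 6$
$p{\left(C,U \right)} = 2 C \left(C + U\right)$ ($p{\left(C,U \right)} = \left(C + U\right) 2 C = 2 C \left(C + U\right)$)
$B{\left(b \right)} = 6 + b^{2} + b^{3}$ ($B{\left(b \right)} = \left(b^{2} + b^{2} b\right) + 6 = \left(b^{2} + b^{3}\right) + 6 = 6 + b^{2} + b^{3}$)
$-1903 + B{\left(p{\left(-2,-5 \right)} \right)} = -1903 + \left(6 + \left(2 \left(-2\right) \left(-2 - 5\right)\right)^{2} + \left(2 \left(-2\right) \left(-2 - 5\right)\right)^{3}\right) = -1903 + \left(6 + \left(2 \left(-2\right) \left(-7\right)\right)^{2} + \left(2 \left(-2\right) \left(-7\right)\right)^{3}\right) = -1903 + \left(6 + 28^{2} + 28^{3}\right) = -1903 + \left(6 + 784 + 21952\right) = -1903 + 22742 = 20839$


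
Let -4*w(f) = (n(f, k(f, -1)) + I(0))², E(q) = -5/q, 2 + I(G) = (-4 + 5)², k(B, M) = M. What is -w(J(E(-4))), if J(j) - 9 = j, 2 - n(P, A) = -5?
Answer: 9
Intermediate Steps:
n(P, A) = 7 (n(P, A) = 2 - 1*(-5) = 2 + 5 = 7)
I(G) = -1 (I(G) = -2 + (-4 + 5)² = -2 + 1² = -2 + 1 = -1)
J(j) = 9 + j
w(f) = -9 (w(f) = -(7 - 1)²/4 = -¼*6² = -¼*36 = -9)
-w(J(E(-4))) = -1*(-9) = 9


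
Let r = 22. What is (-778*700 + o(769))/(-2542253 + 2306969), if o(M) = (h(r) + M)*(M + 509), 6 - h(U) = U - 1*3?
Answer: -15056/8403 ≈ -1.7917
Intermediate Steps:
h(U) = 9 - U (h(U) = 6 - (U - 1*3) = 6 - (U - 3) = 6 - (-3 + U) = 6 + (3 - U) = 9 - U)
o(M) = (-13 + M)*(509 + M) (o(M) = ((9 - 1*22) + M)*(M + 509) = ((9 - 22) + M)*(509 + M) = (-13 + M)*(509 + M))
(-778*700 + o(769))/(-2542253 + 2306969) = (-778*700 + (-6617 + 769² + 496*769))/(-2542253 + 2306969) = (-544600 + (-6617 + 591361 + 381424))/(-235284) = (-544600 + 966168)*(-1/235284) = 421568*(-1/235284) = -15056/8403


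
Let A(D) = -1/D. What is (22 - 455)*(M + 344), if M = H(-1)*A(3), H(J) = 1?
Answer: -446423/3 ≈ -1.4881e+5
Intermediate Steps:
M = -⅓ (M = 1*(-1/3) = 1*(-1*⅓) = 1*(-⅓) = -⅓ ≈ -0.33333)
(22 - 455)*(M + 344) = (22 - 455)*(-⅓ + 344) = -433*1031/3 = -446423/3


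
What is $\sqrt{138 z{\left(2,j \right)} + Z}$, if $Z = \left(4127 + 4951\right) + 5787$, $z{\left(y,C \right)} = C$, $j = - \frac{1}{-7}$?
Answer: $\frac{3 \sqrt{81039}}{7} \approx 122.0$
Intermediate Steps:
$j = \frac{1}{7}$ ($j = \left(-1\right) \left(- \frac{1}{7}\right) = \frac{1}{7} \approx 0.14286$)
$Z = 14865$ ($Z = 9078 + 5787 = 14865$)
$\sqrt{138 z{\left(2,j \right)} + Z} = \sqrt{138 \cdot \frac{1}{7} + 14865} = \sqrt{\frac{138}{7} + 14865} = \sqrt{\frac{104193}{7}} = \frac{3 \sqrt{81039}}{7}$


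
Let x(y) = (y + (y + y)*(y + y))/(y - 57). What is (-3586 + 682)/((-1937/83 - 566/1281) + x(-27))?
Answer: 176435424/3534301 ≈ 49.921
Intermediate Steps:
x(y) = (y + 4*y²)/(-57 + y) (x(y) = (y + (2*y)*(2*y))/(-57 + y) = (y + 4*y²)/(-57 + y))
(-3586 + 682)/((-1937/83 - 566/1281) + x(-27)) = (-3586 + 682)/((-1937/83 - 566/1281) - 27*(1 + 4*(-27))/(-57 - 27)) = -2904/((-1937*1/83 - 566*1/1281) - 27*(1 - 108)/(-84)) = -2904/((-1937/83 - 566/1281) - 27*(-1/84)*(-107)) = -2904/(-2528275/106323 - 963/28) = -2904/(-3534301/60756) = -2904*(-60756/3534301) = 176435424/3534301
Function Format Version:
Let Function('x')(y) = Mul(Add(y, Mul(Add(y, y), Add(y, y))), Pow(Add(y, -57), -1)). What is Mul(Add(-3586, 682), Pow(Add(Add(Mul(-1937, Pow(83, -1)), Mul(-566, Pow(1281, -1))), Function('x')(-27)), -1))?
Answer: Rational(176435424, 3534301) ≈ 49.921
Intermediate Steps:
Function('x')(y) = Mul(Pow(Add(-57, y), -1), Add(y, Mul(4, Pow(y, 2)))) (Function('x')(y) = Mul(Add(y, Mul(Mul(2, y), Mul(2, y))), Pow(Add(-57, y), -1)) = Mul(Add(y, Mul(4, Pow(y, 2))), Pow(Add(-57, y), -1)) = Mul(Pow(Add(-57, y), -1), Add(y, Mul(4, Pow(y, 2)))))
Mul(Add(-3586, 682), Pow(Add(Add(Mul(-1937, Pow(83, -1)), Mul(-566, Pow(1281, -1))), Function('x')(-27)), -1)) = Mul(Add(-3586, 682), Pow(Add(Add(Mul(-1937, Pow(83, -1)), Mul(-566, Pow(1281, -1))), Mul(-27, Pow(Add(-57, -27), -1), Add(1, Mul(4, -27)))), -1)) = Mul(-2904, Pow(Add(Add(Mul(-1937, Rational(1, 83)), Mul(-566, Rational(1, 1281))), Mul(-27, Pow(-84, -1), Add(1, -108))), -1)) = Mul(-2904, Pow(Add(Add(Rational(-1937, 83), Rational(-566, 1281)), Mul(-27, Rational(-1, 84), -107)), -1)) = Mul(-2904, Pow(Add(Rational(-2528275, 106323), Rational(-963, 28)), -1)) = Mul(-2904, Pow(Rational(-3534301, 60756), -1)) = Mul(-2904, Rational(-60756, 3534301)) = Rational(176435424, 3534301)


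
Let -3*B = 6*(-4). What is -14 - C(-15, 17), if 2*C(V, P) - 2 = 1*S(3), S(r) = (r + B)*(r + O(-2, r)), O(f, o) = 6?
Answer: -129/2 ≈ -64.500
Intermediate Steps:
B = 8 (B = -2*(-4) = -1/3*(-24) = 8)
S(r) = (6 + r)*(8 + r) (S(r) = (r + 8)*(r + 6) = (8 + r)*(6 + r) = (6 + r)*(8 + r))
C(V, P) = 101/2 (C(V, P) = 1 + (1*(48 + 3**2 + 14*3))/2 = 1 + (1*(48 + 9 + 42))/2 = 1 + (1*99)/2 = 1 + (1/2)*99 = 1 + 99/2 = 101/2)
-14 - C(-15, 17) = -14 - 1*101/2 = -14 - 101/2 = -129/2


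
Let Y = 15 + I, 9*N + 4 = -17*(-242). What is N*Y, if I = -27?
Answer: -5480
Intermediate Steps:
N = 1370/3 (N = -4/9 + (-17*(-242))/9 = -4/9 + (1/9)*4114 = -4/9 + 4114/9 = 1370/3 ≈ 456.67)
Y = -12 (Y = 15 - 27 = -12)
N*Y = (1370/3)*(-12) = -5480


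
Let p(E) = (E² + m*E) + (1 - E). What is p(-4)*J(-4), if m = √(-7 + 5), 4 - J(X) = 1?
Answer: 63 - 12*I*√2 ≈ 63.0 - 16.971*I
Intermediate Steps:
J(X) = 3 (J(X) = 4 - 1*1 = 4 - 1 = 3)
m = I*√2 (m = √(-2) = I*√2 ≈ 1.4142*I)
p(E) = 1 + E² - E + I*E*√2 (p(E) = (E² + (I*√2)*E) + (1 - E) = (E² + I*E*√2) + (1 - E) = 1 + E² - E + I*E*√2)
p(-4)*J(-4) = (1 + (-4)² - 1*(-4) + I*(-4)*√2)*3 = (1 + 16 + 4 - 4*I*√2)*3 = (21 - 4*I*√2)*3 = 63 - 12*I*√2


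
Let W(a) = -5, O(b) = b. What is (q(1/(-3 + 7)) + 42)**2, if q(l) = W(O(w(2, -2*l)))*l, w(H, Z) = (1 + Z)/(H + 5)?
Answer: 26569/16 ≈ 1660.6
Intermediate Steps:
w(H, Z) = (1 + Z)/(5 + H)
q(l) = -5*l
(q(1/(-3 + 7)) + 42)**2 = (-5/(-3 + 7) + 42)**2 = (-5/4 + 42)**2 = (163/4)**2 = 26569/16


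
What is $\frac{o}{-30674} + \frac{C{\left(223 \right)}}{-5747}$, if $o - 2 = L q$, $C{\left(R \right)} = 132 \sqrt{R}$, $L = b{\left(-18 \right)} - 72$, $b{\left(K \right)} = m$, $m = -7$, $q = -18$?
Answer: $- \frac{712}{15337} - \frac{132 \sqrt{223}}{5747} \approx -0.38942$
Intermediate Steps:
$b{\left(K \right)} = -7$
$L = -79$ ($L = -7 - 72 = -79$)
$o = 1424$ ($o = 2 - -1422 = 2 + 1422 = 1424$)
$\frac{o}{-30674} + \frac{C{\left(223 \right)}}{-5747} = \frac{1424}{-30674} + \frac{132 \sqrt{223}}{-5747} = 1424 \left(- \frac{1}{30674}\right) + 132 \sqrt{223} \left(- \frac{1}{5747}\right) = - \frac{712}{15337} - \frac{132 \sqrt{223}}{5747}$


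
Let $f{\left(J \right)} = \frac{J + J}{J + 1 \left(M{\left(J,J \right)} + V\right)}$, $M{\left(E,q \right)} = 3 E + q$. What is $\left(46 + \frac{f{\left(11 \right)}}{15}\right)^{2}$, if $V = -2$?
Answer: $\frac{1338974464}{632025} \approx 2118.5$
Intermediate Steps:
$M{\left(E,q \right)} = q + 3 E$
$f{\left(J \right)} = \frac{2 J}{-2 + 5 J}$ ($f{\left(J \right)} = \frac{J + J}{J + 1 \left(\left(J + 3 J\right) - 2\right)} = \frac{2 J}{J + 1 \left(4 J - 2\right)} = \frac{2 J}{J + 1 \left(-2 + 4 J\right)} = \frac{2 J}{J + \left(-2 + 4 J\right)} = \frac{2 J}{-2 + 5 J}$)
$\left(46 + \frac{f{\left(11 \right)}}{15}\right)^{2} = \left(46 + \frac{2 \cdot 11 \frac{1}{-2 + 5 \cdot 11}}{15}\right)^{2} = \left(46 + 2 \cdot 11 \frac{1}{-2 + 55} \cdot \frac{1}{15}\right)^{2} = \left(46 + 2 \cdot 11 \cdot \frac{1}{53} \cdot \frac{1}{15}\right)^{2} = \left(46 + \frac{22}{53} \cdot \frac{1}{15}\right)^{2} = \left(46 + \frac{22}{795}\right)^{2} = \left(\frac{36592}{795}\right)^{2} = \frac{1338974464}{632025}$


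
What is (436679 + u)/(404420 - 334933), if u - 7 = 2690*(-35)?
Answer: 342536/69487 ≈ 4.9295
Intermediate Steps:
u = -94143 (u = 7 + 2690*(-35) = 7 - 94150 = -94143)
(436679 + u)/(404420 - 334933) = (436679 - 94143)/(404420 - 334933) = 342536/69487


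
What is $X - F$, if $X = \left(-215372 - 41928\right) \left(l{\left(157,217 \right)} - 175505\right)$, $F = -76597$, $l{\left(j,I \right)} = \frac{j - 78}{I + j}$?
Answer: $\frac{8444444785789}{187} \approx 4.5157 \cdot 10^{10}$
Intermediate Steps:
$l{\left(j,I \right)} = \frac{-78 + j}{I + j}$
$X = \frac{8444430462150}{187}$ ($X = \left(-215372 - 41928\right) \left(\frac{-78 + 157}{217 + 157} - 175505\right) = - 257300 \left(\frac{1}{374} \cdot 79 - 175505\right) = - 257300 \left(\frac{79}{374} - 175505\right) = \left(-257300\right) \left(- \frac{65638791}{374}\right) = \frac{8444430462150}{187} \approx 4.5157 \cdot 10^{10}$)
$X - F = \frac{8444430462150}{187} - -76597 = \frac{8444430462150}{187} + 76597 = \frac{8444444785789}{187}$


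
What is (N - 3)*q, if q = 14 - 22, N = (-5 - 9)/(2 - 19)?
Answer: 296/17 ≈ 17.412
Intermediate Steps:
N = 14/17 (N = -14/(-17) = -14*(-1/17) = 14/17 ≈ 0.82353)
q = -8
(N - 3)*q = (14/17 - 3)*(-8) = -37/17*(-8) = 296/17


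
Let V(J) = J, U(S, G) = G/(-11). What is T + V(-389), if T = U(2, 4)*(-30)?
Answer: -4159/11 ≈ -378.09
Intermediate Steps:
U(S, G) = -G/11
T = 120/11 (T = -1/11*4*(-30) = -4/11*(-30) = 120/11 ≈ 10.909)
T + V(-389) = 120/11 - 389 = -4159/11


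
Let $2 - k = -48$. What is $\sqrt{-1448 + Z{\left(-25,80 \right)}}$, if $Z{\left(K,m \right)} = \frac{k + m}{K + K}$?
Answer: $\frac{i \sqrt{36265}}{5} \approx 38.087 i$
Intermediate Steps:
$k = 50$ ($k = 2 - -48 = 2 + 48 = 50$)
$Z{\left(K,m \right)} = \frac{50 + m}{2 K}$ ($Z{\left(K,m \right)} = \frac{50 + m}{K + K} = \frac{50 + m}{2 K}$)
$\sqrt{-1448 + Z{\left(-25,80 \right)}} = \sqrt{-1448 + \frac{50 + 80}{2 \left(-25\right)}} = \sqrt{-1448 + \frac{1}{2} \left(- \frac{1}{25}\right) 130} = \sqrt{-1448 - \frac{13}{5}} = \sqrt{- \frac{7253}{5}} = \frac{i \sqrt{36265}}{5}$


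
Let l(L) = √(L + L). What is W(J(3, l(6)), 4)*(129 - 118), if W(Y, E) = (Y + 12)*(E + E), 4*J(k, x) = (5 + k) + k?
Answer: 1298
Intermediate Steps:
l(L) = √2*√L (l(L) = √(2*L) = √2*√L)
J(k, x) = 5/4 + k/2 (J(k, x) = ((5 + k) + k)/4 = (5 + 2*k)/4 = 5/4 + k/2)
W(Y, E) = 2*E*(12 + Y) (W(Y, E) = (12 + Y)*(2*E) = 2*E*(12 + Y))
W(J(3, l(6)), 4)*(129 - 118) = (2*4*(12 + (5/4 + (½)*3)))*(129 - 118) = (2*4*(12 + (5/4 + 3/2)))*11 = (2*4*(12 + 11/4))*11 = (2*4*(59/4))*11 = 118*11 = 1298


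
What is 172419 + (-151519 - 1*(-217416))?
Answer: 238316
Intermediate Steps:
172419 + (-151519 - 1*(-217416)) = 172419 + (-151519 + 217416) = 172419 + 65897 = 238316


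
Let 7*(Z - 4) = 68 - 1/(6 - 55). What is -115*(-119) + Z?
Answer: 4698660/343 ≈ 13699.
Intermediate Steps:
Z = 4705/343 (Z = 4 + (68 - 1/(6 - 55))/7 = 4 + (68 - 1/(-49))/7 = 4 + (68 - 1*(-1/49))/7 = 4 + (68 + 1/49)/7 = 4 + (1/7)*(3333/49) = 4 + 3333/343 = 4705/343 ≈ 13.717)
-115*(-119) + Z = -115*(-119) + 4705/343 = 13685 + 4705/343 = 4698660/343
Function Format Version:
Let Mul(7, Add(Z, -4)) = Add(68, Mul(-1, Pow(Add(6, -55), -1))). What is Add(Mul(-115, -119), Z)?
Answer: Rational(4698660, 343) ≈ 13699.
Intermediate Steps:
Z = Rational(4705, 343) (Z = Add(4, Mul(Rational(1, 7), Add(68, Mul(-1, Pow(Add(6, -55), -1))))) = Add(4, Mul(Rational(1, 7), Add(68, Mul(-1, Pow(-49, -1))))) = Add(4, Mul(Rational(1, 7), Add(68, Mul(-1, Rational(-1, 49))))) = Add(4, Mul(Rational(1, 7), Add(68, Rational(1, 49)))) = Add(4, Mul(Rational(1, 7), Rational(3333, 49))) = Add(4, Rational(3333, 343)) = Rational(4705, 343) ≈ 13.717)
Add(Mul(-115, -119), Z) = Add(Mul(-115, -119), Rational(4705, 343)) = Add(13685, Rational(4705, 343)) = Rational(4698660, 343)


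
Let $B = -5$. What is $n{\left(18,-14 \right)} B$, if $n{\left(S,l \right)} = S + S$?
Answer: $-180$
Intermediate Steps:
$n{\left(S,l \right)} = 2 S$
$n{\left(18,-14 \right)} B = 2 \cdot 18 \left(-5\right) = 36 \left(-5\right) = -180$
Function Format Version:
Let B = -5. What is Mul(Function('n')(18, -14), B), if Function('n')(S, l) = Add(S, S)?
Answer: -180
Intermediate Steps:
Function('n')(S, l) = Mul(2, S)
Mul(Function('n')(18, -14), B) = Mul(Mul(2, 18), -5) = Mul(36, -5) = -180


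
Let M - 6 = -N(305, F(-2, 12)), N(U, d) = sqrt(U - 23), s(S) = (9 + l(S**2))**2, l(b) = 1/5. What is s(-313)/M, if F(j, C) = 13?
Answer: -2116/1025 - 1058*sqrt(282)/3075 ≈ -7.8422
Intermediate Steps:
l(b) = 1/5
s(S) = 2116/25 (s(S) = (9 + 1/5)**2 = (46/5)**2 = 2116/25)
N(U, d) = sqrt(-23 + U)
M = 6 - sqrt(282) (M = 6 - sqrt(-23 + 305) = 6 - sqrt(282) ≈ -10.793)
s(-313)/M = 2116/(25*(6 - sqrt(282)))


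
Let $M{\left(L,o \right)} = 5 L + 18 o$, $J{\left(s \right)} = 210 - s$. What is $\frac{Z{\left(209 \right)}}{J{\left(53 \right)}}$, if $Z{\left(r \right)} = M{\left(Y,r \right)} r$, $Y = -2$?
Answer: $\frac{784168}{157} \approx 4994.7$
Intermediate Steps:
$Z{\left(r \right)} = r \left(-10 + 18 r\right)$ ($Z{\left(r \right)} = \left(5 \left(-2\right) + 18 r\right) r = \left(-10 + 18 r\right) r = r \left(-10 + 18 r\right)$)
$\frac{Z{\left(209 \right)}}{J{\left(53 \right)}} = \frac{2 \cdot 209 \left(-5 + 9 \cdot 209\right)}{210 - 53} = \frac{2 \cdot 209 \left(-5 + 1881\right)}{210 - 53} = \frac{2 \cdot 209 \cdot 1876}{157} = 784168 \cdot \frac{1}{157} = \frac{784168}{157}$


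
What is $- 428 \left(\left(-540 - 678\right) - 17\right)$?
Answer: $528580$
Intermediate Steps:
$- 428 \left(\left(-540 - 678\right) - 17\right) = - 428 \left(-1218 - 17\right) = \left(-428\right) \left(-1235\right) = 528580$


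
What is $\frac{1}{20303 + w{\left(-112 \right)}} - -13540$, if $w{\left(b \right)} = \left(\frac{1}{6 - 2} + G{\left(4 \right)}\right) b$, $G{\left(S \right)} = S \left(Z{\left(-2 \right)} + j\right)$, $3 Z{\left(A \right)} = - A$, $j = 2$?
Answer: $\frac{775043143}{57241} \approx 13540.0$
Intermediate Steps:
$Z{\left(A \right)} = - \frac{A}{3}$ ($Z{\left(A \right)} = \frac{\left(-1\right) A}{3} = - \frac{A}{3}$)
$G{\left(S \right)} = \frac{8 S}{3}$ ($G{\left(S \right)} = S \left(\left(- \frac{1}{3}\right) \left(-2\right) + 2\right) = S \left(\frac{2}{3} + 2\right) = S \frac{8}{3} = \frac{8 S}{3}$)
$w{\left(b \right)} = \frac{131 b}{12}$ ($w{\left(b \right)} = \left(\frac{1}{6 - 2} + \frac{8}{3} \cdot 4\right) b = \left(\frac{1}{4} + \frac{32}{3}\right) b = \frac{131 b}{12}$)
$\frac{1}{20303 + w{\left(-112 \right)}} - -13540 = \frac{1}{20303 + \frac{131}{12} \left(-112\right)} - -13540 = \frac{1}{20303 - \frac{3668}{3}} + 13540 = \frac{1}{\frac{57241}{3}} + 13540 = \frac{3}{57241} + 13540 = \frac{775043143}{57241}$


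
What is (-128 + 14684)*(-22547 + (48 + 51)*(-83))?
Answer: -447800784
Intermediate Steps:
(-128 + 14684)*(-22547 + (48 + 51)*(-83)) = 14556*(-22547 + 99*(-83)) = 14556*(-22547 - 8217) = 14556*(-30764) = -447800784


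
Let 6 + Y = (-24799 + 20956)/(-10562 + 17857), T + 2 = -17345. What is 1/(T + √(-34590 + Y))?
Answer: -126546365/2195452175318 - 9*I*√22729928785/2195452175318 ≈ -5.764e-5 - 6.1804e-7*I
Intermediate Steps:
T = -17347 (T = -2 - 17345 = -17347)
Y = -47613/7295 (Y = -6 + (-24799 + 20956)/(-10562 + 17857) = -6 - 3843/7295 = -47613/7295 ≈ -6.5268)
1/(T + √(-34590 + Y)) = 1/(-17347 + √(-34590 - 47613/7295)) = 1/(-17347 + √(-252381663/7295)) = 1/(-17347 + 9*I*√22729928785/7295)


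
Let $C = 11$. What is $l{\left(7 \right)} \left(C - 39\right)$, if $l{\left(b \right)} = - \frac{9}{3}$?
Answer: $84$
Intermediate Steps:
$l{\left(b \right)} = -3$ ($l{\left(b \right)} = \left(-9\right) \frac{1}{3} = -3$)
$l{\left(7 \right)} \left(C - 39\right) = - 3 \left(11 - 39\right) = \left(-3\right) \left(-28\right) = 84$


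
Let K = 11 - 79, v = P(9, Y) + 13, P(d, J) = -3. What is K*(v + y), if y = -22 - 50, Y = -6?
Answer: 4216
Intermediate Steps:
v = 10 (v = -3 + 13 = 10)
K = -68
y = -72
K*(v + y) = -68*(10 - 72) = -68*(-62) = 4216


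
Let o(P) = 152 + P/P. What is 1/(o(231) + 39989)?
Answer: 1/40142 ≈ 2.4912e-5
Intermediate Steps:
o(P) = 153 (o(P) = 152 + 1 = 153)
1/(o(231) + 39989) = 1/(153 + 39989) = 1/40142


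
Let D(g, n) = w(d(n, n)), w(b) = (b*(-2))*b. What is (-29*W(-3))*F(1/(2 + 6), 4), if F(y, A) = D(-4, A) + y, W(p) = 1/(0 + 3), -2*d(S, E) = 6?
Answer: 4147/24 ≈ 172.79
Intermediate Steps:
d(S, E) = -3 (d(S, E) = -½*6 = -3)
w(b) = -2*b² (w(b) = (-2*b)*b = -2*b²)
D(g, n) = -18 (D(g, n) = -2*(-3)² = -2*9 = -18)
W(p) = ⅓ (W(p) = 1/3 = ⅓)
F(y, A) = -18 + y
(-29*W(-3))*F(1/(2 + 6), 4) = (-29*⅓)*(-18 + 1/(2 + 6)) = -29*(-18 + 1/8)/3 = -29*(-18 + ⅛)/3 = -29/3*(-143/8) = 4147/24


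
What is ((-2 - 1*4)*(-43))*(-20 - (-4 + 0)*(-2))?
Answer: -7224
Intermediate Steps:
((-2 - 1*4)*(-43))*(-20 - (-4 + 0)*(-2)) = ((-2 - 4)*(-43))*(-20 - (-4)*(-2)) = (-6*(-43))*(-20 - 1*8) = 258*(-20 - 8) = 258*(-28) = -7224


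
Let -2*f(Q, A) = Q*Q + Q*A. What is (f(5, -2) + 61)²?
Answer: 11449/4 ≈ 2862.3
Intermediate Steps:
f(Q, A) = -Q²/2 - A*Q/2 (f(Q, A) = -(Q*Q + Q*A)/2 = -(Q² + A*Q)/2 = -Q²/2 - A*Q/2)
(f(5, -2) + 61)² = (-½*5*(-2 + 5) + 61)² = (-½*5*3 + 61)² = (-15/2 + 61)² = (107/2)² = 11449/4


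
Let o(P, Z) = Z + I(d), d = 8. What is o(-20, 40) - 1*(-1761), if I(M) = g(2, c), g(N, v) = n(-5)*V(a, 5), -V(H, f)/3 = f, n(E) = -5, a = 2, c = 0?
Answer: 1876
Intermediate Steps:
V(H, f) = -3*f
g(N, v) = 75 (g(N, v) = -(-15)*5 = -5*(-15) = 75)
I(M) = 75
o(P, Z) = 75 + Z (o(P, Z) = Z + 75 = 75 + Z)
o(-20, 40) - 1*(-1761) = (75 + 40) - 1*(-1761) = 115 + 1761 = 1876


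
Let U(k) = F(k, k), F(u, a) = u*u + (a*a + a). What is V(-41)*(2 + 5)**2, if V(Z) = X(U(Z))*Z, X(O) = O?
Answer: -6671889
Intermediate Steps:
F(u, a) = a + a**2 + u**2 (F(u, a) = u**2 + (a**2 + a) = u**2 + (a + a**2) = a + a**2 + u**2)
U(k) = k + 2*k**2 (U(k) = k + k**2 + k**2 = k + 2*k**2)
V(Z) = Z**2*(1 + 2*Z) (V(Z) = (Z*(1 + 2*Z))*Z = Z**2*(1 + 2*Z))
V(-41)*(2 + 5)**2 = ((-41)**2*(1 + 2*(-41)))*(2 + 5)**2 = (1681*(1 - 82))*7**2 = (1681*(-81))*49 = -136161*49 = -6671889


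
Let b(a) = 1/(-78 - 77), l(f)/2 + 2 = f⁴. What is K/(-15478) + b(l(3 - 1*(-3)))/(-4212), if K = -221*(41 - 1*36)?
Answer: 360712889/5052483540 ≈ 0.071393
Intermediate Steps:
l(f) = -4 + 2*f⁴
b(a) = -1/155 (b(a) = 1/(-155) = -1/155)
K = -1105 (K = -221*(41 - 36) = -221*5 = -1105)
K/(-15478) + b(l(3 - 1*(-3)))/(-4212) = -1105/(-15478) - 1/155/(-4212) = -1105*(-1/15478) - 1/155*(-1/4212) = 1105/15478 + 1/652860 = 360712889/5052483540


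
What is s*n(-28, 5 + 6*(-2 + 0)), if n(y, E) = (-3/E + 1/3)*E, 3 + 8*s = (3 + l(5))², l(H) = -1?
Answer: -⅔ ≈ -0.66667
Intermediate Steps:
s = ⅛ (s = -3/8 + (3 - 1)²/8 = -3/8 + (⅛)*2² = -3/8 + (⅛)*4 = -3/8 + ½ = ⅛ ≈ 0.12500)
n(y, E) = E*(⅓ - 3/E) (n(y, E) = (-3/E + 1*(⅓))*E = (-3/E + ⅓)*E = (⅓ - 3/E)*E = E*(⅓ - 3/E))
s*n(-28, 5 + 6*(-2 + 0)) = (-3 + (5 + 6*(-2 + 0))/3)/8 = (-3 + (5 + 6*(-2))/3)/8 = (-3 + (5 - 12)/3)/8 = (-3 + (⅓)*(-7))/8 = (-3 - 7/3)/8 = (⅛)*(-16/3) = -⅔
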